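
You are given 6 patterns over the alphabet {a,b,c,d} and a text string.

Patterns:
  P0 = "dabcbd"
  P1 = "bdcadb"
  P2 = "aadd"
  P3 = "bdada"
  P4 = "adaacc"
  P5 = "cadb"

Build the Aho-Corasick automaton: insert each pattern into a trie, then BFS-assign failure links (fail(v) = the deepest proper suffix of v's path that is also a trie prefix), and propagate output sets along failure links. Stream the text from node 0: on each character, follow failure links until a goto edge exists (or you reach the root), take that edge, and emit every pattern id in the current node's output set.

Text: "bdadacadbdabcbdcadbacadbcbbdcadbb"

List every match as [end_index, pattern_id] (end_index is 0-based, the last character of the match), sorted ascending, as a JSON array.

Construct AC machine:
Trie (insert patterns):
  0='ε' goto a→13 b→7 c→25 d→1
  1='d' goto a→2
  2='da' goto b→3
  3='dab' goto c→4
  4='dabc' goto b→5
  5='dabcb' goto d→6
  6='dabcbd' goto ·  ←P0
  7='b' goto d→8
  8='bd' goto a→17 c→9
  9='bdc' goto a→10
  10='bdca' goto d→11
  11='bdcad' goto b→12
  12='bdcadb' goto ·  ←P1
  13='a' goto a→14 d→20
  14='aa' goto d→15
  15='aad' goto d→16
  16='aadd' goto ·  ←P2
  17='bda' goto d→18
  18='bdad' goto a→19
  19='bdada' goto ·  ←P3
  20='ad' goto a→21
  21='ada' goto a→22
  22='adaa' goto c→23
  23='adaac' goto c→24
  24='adaacc' goto ·  ←P4
  25='c' goto a→26
  26='ca' goto d→27
  27='cad' goto b→28
  28='cadb' goto ·  ←P5

Failure links (BFS by depth):
  fail(1) 'd': from fail(0)=0 chase 'd': 0 ⇒ 0;  out=∅∪out(0)=∅
  fail(7) 'b': from fail(0)=0 chase 'b': 0 ⇒ 0;  out=∅∪out(0)=∅
  fail(13) 'a': from fail(0)=0 chase 'a': 0 ⇒ 0;  out=∅∪out(0)=∅
  fail(25) 'c': from fail(0)=0 chase 'c': 0 ⇒ 0;  out=∅∪out(0)=∅
  fail(2) 'da': from fail(1)=0 chase 'a': 0 ⇒ 13;  out=∅∪out(13)=∅
  fail(8) 'bd': from fail(7)=0 chase 'd': 0 ⇒ 1;  out=∅∪out(1)=∅
  fail(14) 'aa': from fail(13)=0 chase 'a': 0 ⇒ 13;  out=∅∪out(13)=∅
  fail(20) 'ad': from fail(13)=0 chase 'd': 0 ⇒ 1;  out=∅∪out(1)=∅
  fail(26) 'ca': from fail(25)=0 chase 'a': 0 ⇒ 13;  out=∅∪out(13)=∅
  fail(3) 'dab': from fail(2)=13 chase 'b': 13→0 ⇒ 7;  out=∅∪out(7)=∅
  fail(9) 'bdc': from fail(8)=1 chase 'c': 1→0 ⇒ 25;  out=∅∪out(25)=∅
  fail(15) 'aad': from fail(14)=13 chase 'd': 13 ⇒ 20;  out=∅∪out(20)=∅
  fail(17) 'bda': from fail(8)=1 chase 'a': 1 ⇒ 2;  out=∅∪out(2)=∅
  fail(21) 'ada': from fail(20)=1 chase 'a': 1 ⇒ 2;  out=∅∪out(2)=∅
  fail(27) 'cad': from fail(26)=13 chase 'd': 13 ⇒ 20;  out=∅∪out(20)=∅
  fail(4) 'dabc': from fail(3)=7 chase 'c': 7→0 ⇒ 25;  out=∅∪out(25)=∅
  fail(10) 'bdca': from fail(9)=25 chase 'a': 25 ⇒ 26;  out=∅∪out(26)=∅
  fail(16) 'aadd': from fail(15)=20 chase 'd': 20→1→0 ⇒ 1;  out={2}∪out(1)={2}
  fail(18) 'bdad': from fail(17)=2 chase 'd': 2→13 ⇒ 20;  out=∅∪out(20)=∅
  fail(22) 'adaa': from fail(21)=2 chase 'a': 2→13 ⇒ 14;  out=∅∪out(14)=∅
  fail(28) 'cadb': from fail(27)=20 chase 'b': 20→1→0 ⇒ 7;  out={5}∪out(7)={5}
  fail(5) 'dabcb': from fail(4)=25 chase 'b': 25→0 ⇒ 7;  out=∅∪out(7)=∅
  fail(11) 'bdcad': from fail(10)=26 chase 'd': 26 ⇒ 27;  out=∅∪out(27)=∅
  fail(19) 'bdada': from fail(18)=20 chase 'a': 20 ⇒ 21;  out={3}∪out(21)={3}
  fail(23) 'adaac': from fail(22)=14 chase 'c': 14→13→0 ⇒ 25;  out=∅∪out(25)=∅
  fail(6) 'dabcbd': from fail(5)=7 chase 'd': 7 ⇒ 8;  out={0}∪out(8)={0}
  fail(12) 'bdcadb': from fail(11)=27 chase 'b': 27 ⇒ 28;  out={1}∪out(28)={1,5}
  fail(24) 'adaacc': from fail(23)=25 chase 'c': 25→0 ⇒ 25;  out={4}∪out(25)={4}

Run:
i=0 'b': node 0→7
i=1 'd': node 7→8
i=2 'a': node 8→17
i=3 'd': node 17→18
i=4 'a': node 18→19  ** P3@[0:4]
i=5 'c': node 19→25 ·f
i=6 'a': node 25→26
i=7 'd': node 26→27
i=8 'b': node 27→28  ** P5@[5:8]
i=9 'd': node 28→8 ·f
i=10 'a': node 8→17
i=11 'b': node 17→3 ·f
i=12 'c': node 3→4
i=13 'b': node 4→5
i=14 'd': node 5→6  ** P0@[9:14]
i=15 'c': node 6→9 ·f
i=16 'a': node 9→10
i=17 'd': node 10→11
i=18 'b': node 11→12  ** P1@[13:18],P5@[15:18]
i=19 'a': node 12→13 ·f
i=20 'c': node 13→25 ·f
i=21 'a': node 25→26
i=22 'd': node 26→27
i=23 'b': node 27→28  ** P5@[20:23]
i=24 'c': node 28→25 ·f
i=25 'b': node 25→7 ·f
i=26 'b': node 7→7 ·f
i=27 'd': node 7→8
i=28 'c': node 8→9
i=29 'a': node 9→10
i=30 'd': node 10→11
i=31 'b': node 11→12  ** P1@[26:31],P5@[28:31]
i=32 'b': node 12→7 ·f

Matches: [[4,3],[8,5],[14,0],[18,1],[18,5],[23,5],[31,1],[31,5]]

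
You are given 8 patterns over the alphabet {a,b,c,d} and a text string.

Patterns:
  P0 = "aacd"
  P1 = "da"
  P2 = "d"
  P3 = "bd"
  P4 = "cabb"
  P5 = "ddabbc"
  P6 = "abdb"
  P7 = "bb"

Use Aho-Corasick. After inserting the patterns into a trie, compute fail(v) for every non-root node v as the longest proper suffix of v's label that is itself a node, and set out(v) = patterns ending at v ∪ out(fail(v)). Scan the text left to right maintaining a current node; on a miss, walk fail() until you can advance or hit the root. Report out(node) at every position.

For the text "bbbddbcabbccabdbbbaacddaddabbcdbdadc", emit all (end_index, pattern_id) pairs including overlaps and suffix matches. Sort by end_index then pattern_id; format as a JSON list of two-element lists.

Construct AC machine:
Trie (insert patterns):
  n0 'ε': a→1 b→7 c→9 d→5
  n1 'a': a→2 b→18
  n2 'aa': c→3
  n3 'aac': d→4
  n4 'aacd': ·  [P0 ends]
  n5 'd': a→6 d→13  [P2 ends]
  n6 'da': ·  [P1 ends]
  n7 'b': b→21 d→8
  n8 'bd': ·  [P3 ends]
  n9 'c': a→10
  n10 'ca': b→11
  n11 'cab': b→12
  n12 'cabb': ·  [P4 ends]
  n13 'dd': a→14
  n14 'dda': b→15
  n15 'ddab': b→16
  n16 'ddabb': c→17
  n17 'ddabbc': ·  [P5 ends]
  n18 'ab': d→19
  n19 'abd': b→20
  n20 'abdb': ·  [P6 ends]
  n21 'bb': ·  [P7 ends]

Failure links (BFS by depth):
  n1('a'): parent n0 fail=0; on 'a' 0 → fail=0;  out ∅∪∅=∅
  n5('d'): parent n0 fail=0; on 'd' 0 → fail=0;  out {2}∪∅={2}
  n7('b'): parent n0 fail=0; on 'b' 0 → fail=0;  out ∅∪∅=∅
  n9('c'): parent n0 fail=0; on 'c' 0 → fail=0;  out ∅∪∅=∅
  n2('aa'): parent n1 fail=0; on 'a' 0 → fail=1;  out ∅∪∅=∅
  n6('da'): parent n5 fail=0; on 'a' 0 → fail=1;  out {1}∪∅={1}
  n8('bd'): parent n7 fail=0; on 'd' 0 → fail=5;  out {3}∪{2}={2,3}
  n10('ca'): parent n9 fail=0; on 'a' 0 → fail=1;  out ∅∪∅=∅
  n13('dd'): parent n5 fail=0; on 'd' 0 → fail=5;  out ∅∪{2}={2}
  n18('ab'): parent n1 fail=0; on 'b' 0 → fail=7;  out ∅∪∅=∅
  n21('bb'): parent n7 fail=0; on 'b' 0 → fail=7;  out {7}∪∅={7}
  n3('aac'): parent n2 fail=1; on 'c' 1→0 → fail=9;  out ∅∪∅=∅
  n11('cab'): parent n10 fail=1; on 'b' 1 → fail=18;  out ∅∪∅=∅
  n14('dda'): parent n13 fail=5; on 'a' 5 → fail=6;  out ∅∪{1}={1}
  n19('abd'): parent n18 fail=7; on 'd' 7 → fail=8;  out ∅∪{2,3}={2,3}
  n4('aacd'): parent n3 fail=9; on 'd' 9→0 → fail=5;  out {0}∪{2}={0,2}
  n12('cabb'): parent n11 fail=18; on 'b' 18→7 → fail=21;  out {4}∪{7}={4,7}
  n15('ddab'): parent n14 fail=6; on 'b' 6→1 → fail=18;  out ∅∪∅=∅
  n20('abdb'): parent n19 fail=8; on 'b' 8→5→0 → fail=7;  out {6}∪∅={6}
  n16('ddabb'): parent n15 fail=18; on 'b' 18→7 → fail=21;  out ∅∪{7}={7}
  n17('ddabbc'): parent n16 fail=21; on 'c' 21→7→0 → fail=9;  out {5}∪∅={5}

Text stream:
i=0 'b': node 0→7
i=1 'b': node 7→21  → match P7@[0:1]
i=2 'b': node 21→21 (fail-walked)  → match P7@[1:2]
i=3 'd': node 21→8 (fail-walked)  → match P2@[3:3],P3@[2:3]
i=4 'd': node 8→13 (fail-walked)  → match P2@[4:4]
i=5 'b': node 13→7 (fail-walked)
i=6 'c': node 7→9 (fail-walked)
i=7 'a': node 9→10
i=8 'b': node 10→11
i=9 'b': node 11→12  → match P4@[6:9],P7@[8:9]
i=10 'c': node 12→9 (fail-walked)
i=11 'c': node 9→9 (fail-walked)
i=12 'a': node 9→10
i=13 'b': node 10→11
i=14 'd': node 11→19 (fail-walked)  → match P2@[14:14],P3@[13:14]
i=15 'b': node 19→20  → match P6@[12:15]
i=16 'b': node 20→21 (fail-walked)  → match P7@[15:16]
i=17 'b': node 21→21 (fail-walked)  → match P7@[16:17]
i=18 'a': node 21→1 (fail-walked)
i=19 'a': node 1→2
i=20 'c': node 2→3
i=21 'd': node 3→4  → match P0@[18:21],P2@[21:21]
i=22 'd': node 4→13 (fail-walked)  → match P2@[22:22]
i=23 'a': node 13→14  → match P1@[22:23]
i=24 'd': node 14→5 (fail-walked)  → match P2@[24:24]
i=25 'd': node 5→13  → match P2@[25:25]
i=26 'a': node 13→14  → match P1@[25:26]
i=27 'b': node 14→15
i=28 'b': node 15→16  → match P7@[27:28]
i=29 'c': node 16→17  → match P5@[24:29]
i=30 'd': node 17→5 (fail-walked)  → match P2@[30:30]
i=31 'b': node 5→7 (fail-walked)
i=32 'd': node 7→8  → match P2@[32:32],P3@[31:32]
i=33 'a': node 8→6 (fail-walked)  → match P1@[32:33]
i=34 'd': node 6→5 (fail-walked)  → match P2@[34:34]
i=35 'c': node 5→9 (fail-walked)

Matches: [[1,7],[2,7],[3,2],[3,3],[4,2],[9,4],[9,7],[14,2],[14,3],[15,6],[16,7],[17,7],[21,0],[21,2],[22,2],[23,1],[24,2],[25,2],[26,1],[28,7],[29,5],[30,2],[32,2],[32,3],[33,1],[34,2]]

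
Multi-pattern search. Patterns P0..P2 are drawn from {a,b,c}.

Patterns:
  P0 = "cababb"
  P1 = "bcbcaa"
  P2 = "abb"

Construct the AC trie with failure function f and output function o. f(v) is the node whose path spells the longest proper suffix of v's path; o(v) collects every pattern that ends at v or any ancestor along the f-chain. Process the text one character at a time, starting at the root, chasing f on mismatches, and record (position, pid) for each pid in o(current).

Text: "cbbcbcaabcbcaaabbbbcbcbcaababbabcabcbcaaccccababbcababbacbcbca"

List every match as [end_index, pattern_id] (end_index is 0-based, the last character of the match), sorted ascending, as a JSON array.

Build automaton:
Trie (insert patterns):
  0='ε' goto a→13 b→7 c→1
  1='c' goto a→2
  2='ca' goto b→3
  3='cab' goto a→4
  4='caba' goto b→5
  5='cabab' goto b→6
  6='cababb' goto ·  ←P0
  7='b' goto c→8
  8='bc' goto b→9
  9='bcb' goto c→10
  10='bcbc' goto a→11
  11='bcbca' goto a→12
  12='bcbcaa' goto ·  ←P1
  13='a' goto b→14
  14='ab' goto b→15
  15='abb' goto ·  ←P2

Failure links (BFS by depth):
  n1('c'): parent n0 fail=0; on 'c' 0 → fail=0;  out ∅∪∅=∅
  n7('b'): parent n0 fail=0; on 'b' 0 → fail=0;  out ∅∪∅=∅
  n13('a'): parent n0 fail=0; on 'a' 0 → fail=0;  out ∅∪∅=∅
  n2('ca'): parent n1 fail=0; on 'a' 0 → fail=13;  out ∅∪∅=∅
  n8('bc'): parent n7 fail=0; on 'c' 0 → fail=1;  out ∅∪∅=∅
  n14('ab'): parent n13 fail=0; on 'b' 0 → fail=7;  out ∅∪∅=∅
  n3('cab'): parent n2 fail=13; on 'b' 13 → fail=14;  out ∅∪∅=∅
  n9('bcb'): parent n8 fail=1; on 'b' 1→0 → fail=7;  out ∅∪∅=∅
  n15('abb'): parent n14 fail=7; on 'b' 7→0 → fail=7;  out {2}∪∅={2}
  n4('caba'): parent n3 fail=14; on 'a' 14→7→0 → fail=13;  out ∅∪∅=∅
  n10('bcbc'): parent n9 fail=7; on 'c' 7 → fail=8;  out ∅∪∅=∅
  n5('cabab'): parent n4 fail=13; on 'b' 13 → fail=14;  out ∅∪∅=∅
  n11('bcbca'): parent n10 fail=8; on 'a' 8→1 → fail=2;  out ∅∪∅=∅
  n6('cababb'): parent n5 fail=14; on 'b' 14 → fail=15;  out {0}∪{2}={0,2}
  n12('bcbcaa'): parent n11 fail=2; on 'a' 2→13→0 → fail=13;  out {1}∪∅={1}

Text stream:
[0] read 'c'  n0⇒n1
[1] read 'b'  n1⇒n7 (via fail)
[2] read 'b'  n7⇒n7 (via fail)
[3] read 'c'  n7⇒n8
[4] read 'b'  n8⇒n9
[5] read 'c'  n9⇒n10
[6] read 'a'  n10⇒n11
[7] read 'a'  n11⇒n12  emit P1@[2:7]
[8] read 'b'  n12⇒n14 (via fail)
[9] read 'c'  n14⇒n8 (via fail)
[10] read 'b'  n8⇒n9
[11] read 'c'  n9⇒n10
[12] read 'a'  n10⇒n11
[13] read 'a'  n11⇒n12  emit P1@[8:13]
[14] read 'a'  n12⇒n13 (via fail)
[15] read 'b'  n13⇒n14
[16] read 'b'  n14⇒n15  emit P2@[14:16]
[17] read 'b'  n15⇒n7 (via fail)
[18] read 'b'  n7⇒n7 (via fail)
[19] read 'c'  n7⇒n8
[20] read 'b'  n8⇒n9
[21] read 'c'  n9⇒n10
[22] read 'b'  n10⇒n9 (via fail)
[23] read 'c'  n9⇒n10
[24] read 'a'  n10⇒n11
[25] read 'a'  n11⇒n12  emit P1@[20:25]
[26] read 'b'  n12⇒n14 (via fail)
[27] read 'a'  n14⇒n13 (via fail)
[28] read 'b'  n13⇒n14
[29] read 'b'  n14⇒n15  emit P2@[27:29]
[30] read 'a'  n15⇒n13 (via fail)
[31] read 'b'  n13⇒n14
[32] read 'c'  n14⇒n8 (via fail)
[33] read 'a'  n8⇒n2 (via fail)
[34] read 'b'  n2⇒n3
[35] read 'c'  n3⇒n8 (via fail)
[36] read 'b'  n8⇒n9
[37] read 'c'  n9⇒n10
[38] read 'a'  n10⇒n11
[39] read 'a'  n11⇒n12  emit P1@[34:39]
[40] read 'c'  n12⇒n1 (via fail)
[41] read 'c'  n1⇒n1 (via fail)
[42] read 'c'  n1⇒n1 (via fail)
[43] read 'c'  n1⇒n1 (via fail)
[44] read 'a'  n1⇒n2
[45] read 'b'  n2⇒n3
[46] read 'a'  n3⇒n4
[47] read 'b'  n4⇒n5
[48] read 'b'  n5⇒n6  emit P0@[43:48],P2@[46:48]
[49] read 'c'  n6⇒n8 (via fail)
[50] read 'a'  n8⇒n2 (via fail)
[51] read 'b'  n2⇒n3
[52] read 'a'  n3⇒n4
[53] read 'b'  n4⇒n5
[54] read 'b'  n5⇒n6  emit P0@[49:54],P2@[52:54]
[55] read 'a'  n6⇒n13 (via fail)
[56] read 'c'  n13⇒n1 (via fail)
[57] read 'b'  n1⇒n7 (via fail)
[58] read 'c'  n7⇒n8
[59] read 'b'  n8⇒n9
[60] read 'c'  n9⇒n10
[61] read 'a'  n10⇒n11

All matches (sorted): [[7,1],[13,1],[16,2],[25,1],[29,2],[39,1],[48,0],[48,2],[54,0],[54,2]]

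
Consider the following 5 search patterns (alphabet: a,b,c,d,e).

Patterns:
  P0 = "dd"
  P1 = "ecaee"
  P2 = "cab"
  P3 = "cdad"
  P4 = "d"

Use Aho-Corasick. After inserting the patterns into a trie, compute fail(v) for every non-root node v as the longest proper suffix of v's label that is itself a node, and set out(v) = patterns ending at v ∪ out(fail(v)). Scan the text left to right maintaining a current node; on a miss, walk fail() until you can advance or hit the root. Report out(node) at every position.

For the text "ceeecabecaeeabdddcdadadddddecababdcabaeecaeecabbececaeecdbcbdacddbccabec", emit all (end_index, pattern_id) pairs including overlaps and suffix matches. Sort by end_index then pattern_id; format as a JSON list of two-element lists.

Build:
Trie nodes:
  n0 'ε': c→8 d→1 e→3
  n1 'd': d→2  [P4 ends]
  n2 'dd': ·  [P0 ends]
  n3 'e': c→4
  n4 'ec': a→5
  n5 'eca': e→6
  n6 'ecae': e→7
  n7 'ecaee': ·  [P1 ends]
  n8 'c': a→9 d→11
  n9 'ca': b→10
  n10 'cab': ·  [P2 ends]
  n11 'cd': a→12
  n12 'cda': d→13
  n13 'cdad': ·  [P3 ends]

BFS fail/out derivation:
  fail(1) 'd': from fail(0)=0 chase 'd': 0 ⇒ 0;  out={4}∪out(0)={4}
  fail(3) 'e': from fail(0)=0 chase 'e': 0 ⇒ 0;  out=∅∪out(0)=∅
  fail(8) 'c': from fail(0)=0 chase 'c': 0 ⇒ 0;  out=∅∪out(0)=∅
  fail(2) 'dd': from fail(1)=0 chase 'd': 0 ⇒ 1;  out={0}∪out(1)={0,4}
  fail(4) 'ec': from fail(3)=0 chase 'c': 0 ⇒ 8;  out=∅∪out(8)=∅
  fail(9) 'ca': from fail(8)=0 chase 'a': 0 ⇒ 0;  out=∅∪out(0)=∅
  fail(11) 'cd': from fail(8)=0 chase 'd': 0 ⇒ 1;  out=∅∪out(1)={4}
  fail(5) 'eca': from fail(4)=8 chase 'a': 8 ⇒ 9;  out=∅∪out(9)=∅
  fail(10) 'cab': from fail(9)=0 chase 'b': 0 ⇒ 0;  out={2}∪out(0)={2}
  fail(12) 'cda': from fail(11)=1 chase 'a': 1→0 ⇒ 0;  out=∅∪out(0)=∅
  fail(6) 'ecae': from fail(5)=9 chase 'e': 9→0 ⇒ 3;  out=∅∪out(3)=∅
  fail(13) 'cdad': from fail(12)=0 chase 'd': 0 ⇒ 1;  out={3}∪out(1)={3,4}
  fail(7) 'ecaee': from fail(6)=3 chase 'e': 3→0 ⇒ 3;  out={1}∪out(3)={1}

Scan:
i=0 'c': node 0→8
i=1 'e': node 8→3 ·f
i=2 'e': node 3→3 ·f
i=3 'e': node 3→3 ·f
i=4 'c': node 3→4
i=5 'a': node 4→5
i=6 'b': node 5→10 ·f  ** P2@[4:6]
i=7 'e': node 10→3 ·f
i=8 'c': node 3→4
i=9 'a': node 4→5
i=10 'e': node 5→6
i=11 'e': node 6→7  ** P1@[7:11]
i=12 'a': node 7→0 ·f
i=13 'b': node 0→0
i=14 'd': node 0→1  ** P4@[14:14]
i=15 'd': node 1→2  ** P0@[14:15],P4@[15:15]
i=16 'd': node 2→2 ·f  ** P0@[15:16],P4@[16:16]
i=17 'c': node 2→8 ·f
i=18 'd': node 8→11  ** P4@[18:18]
i=19 'a': node 11→12
i=20 'd': node 12→13  ** P3@[17:20],P4@[20:20]
i=21 'a': node 13→0 ·f
i=22 'd': node 0→1  ** P4@[22:22]
i=23 'd': node 1→2  ** P0@[22:23],P4@[23:23]
i=24 'd': node 2→2 ·f  ** P0@[23:24],P4@[24:24]
i=25 'd': node 2→2 ·f  ** P0@[24:25],P4@[25:25]
i=26 'd': node 2→2 ·f  ** P0@[25:26],P4@[26:26]
i=27 'e': node 2→3 ·f
i=28 'c': node 3→4
i=29 'a': node 4→5
i=30 'b': node 5→10 ·f  ** P2@[28:30]
i=31 'a': node 10→0 ·f
i=32 'b': node 0→0
i=33 'd': node 0→1  ** P4@[33:33]
i=34 'c': node 1→8 ·f
i=35 'a': node 8→9
i=36 'b': node 9→10  ** P2@[34:36]
i=37 'a': node 10→0 ·f
i=38 'e': node 0→3
i=39 'e': node 3→3 ·f
i=40 'c': node 3→4
i=41 'a': node 4→5
i=42 'e': node 5→6
i=43 'e': node 6→7  ** P1@[39:43]
i=44 'c': node 7→4 ·f
i=45 'a': node 4→5
i=46 'b': node 5→10 ·f  ** P2@[44:46]
i=47 'b': node 10→0 ·f
i=48 'e': node 0→3
i=49 'c': node 3→4
i=50 'e': node 4→3 ·f
i=51 'c': node 3→4
i=52 'a': node 4→5
i=53 'e': node 5→6
i=54 'e': node 6→7  ** P1@[50:54]
i=55 'c': node 7→4 ·f
i=56 'd': node 4→11 ·f  ** P4@[56:56]
i=57 'b': node 11→0 ·f
i=58 'c': node 0→8
i=59 'b': node 8→0 ·f
i=60 'd': node 0→1  ** P4@[60:60]
i=61 'a': node 1→0 ·f
i=62 'c': node 0→8
i=63 'd': node 8→11  ** P4@[63:63]
i=64 'd': node 11→2 ·f  ** P0@[63:64],P4@[64:64]
i=65 'b': node 2→0 ·f
i=66 'c': node 0→8
i=67 'c': node 8→8 ·f
i=68 'a': node 8→9
i=69 'b': node 9→10  ** P2@[67:69]
i=70 'e': node 10→3 ·f
i=71 'c': node 3→4

Result: [[6,2],[11,1],[14,4],[15,0],[15,4],[16,0],[16,4],[18,4],[20,3],[20,4],[22,4],[23,0],[23,4],[24,0],[24,4],[25,0],[25,4],[26,0],[26,4],[30,2],[33,4],[36,2],[43,1],[46,2],[54,1],[56,4],[60,4],[63,4],[64,0],[64,4],[69,2]]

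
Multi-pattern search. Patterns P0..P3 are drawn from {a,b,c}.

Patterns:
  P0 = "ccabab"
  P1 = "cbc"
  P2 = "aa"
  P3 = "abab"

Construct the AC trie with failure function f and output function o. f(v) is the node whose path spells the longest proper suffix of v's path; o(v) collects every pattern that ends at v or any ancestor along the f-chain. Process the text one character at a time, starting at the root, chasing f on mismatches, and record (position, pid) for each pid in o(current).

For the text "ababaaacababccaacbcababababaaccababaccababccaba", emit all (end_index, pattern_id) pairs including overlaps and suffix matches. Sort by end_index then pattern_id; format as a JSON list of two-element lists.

Construct AC machine:
Trie nodes:
  0='ε' goto a→9 c→1
  1='c' goto b→7 c→2
  2='cc' goto a→3
  3='cca' goto b→4
  4='ccab' goto a→5
  5='ccaba' goto b→6
  6='ccabab' goto ·  [P0 ends]
  7='cb' goto c→8
  8='cbc' goto ·  [P1 ends]
  9='a' goto a→10 b→11
  10='aa' goto ·  [P2 ends]
  11='ab' goto a→12
  12='aba' goto b→13
  13='abab' goto ·  [P3 ends]

Failure links (BFS by depth):
  fail(1) 'c': from fail(0)=0 chase 'c': 0 ⇒ 0;  out=∅∪out(0)=∅
  fail(9) 'a': from fail(0)=0 chase 'a': 0 ⇒ 0;  out=∅∪out(0)=∅
  fail(2) 'cc': from fail(1)=0 chase 'c': 0 ⇒ 1;  out=∅∪out(1)=∅
  fail(7) 'cb': from fail(1)=0 chase 'b': 0 ⇒ 0;  out=∅∪out(0)=∅
  fail(10) 'aa': from fail(9)=0 chase 'a': 0 ⇒ 9;  out={2}∪out(9)={2}
  fail(11) 'ab': from fail(9)=0 chase 'b': 0 ⇒ 0;  out=∅∪out(0)=∅
  fail(3) 'cca': from fail(2)=1 chase 'a': 1→0 ⇒ 9;  out=∅∪out(9)=∅
  fail(8) 'cbc': from fail(7)=0 chase 'c': 0 ⇒ 1;  out={1}∪out(1)={1}
  fail(12) 'aba': from fail(11)=0 chase 'a': 0 ⇒ 9;  out=∅∪out(9)=∅
  fail(4) 'ccab': from fail(3)=9 chase 'b': 9 ⇒ 11;  out=∅∪out(11)=∅
  fail(13) 'abab': from fail(12)=9 chase 'b': 9 ⇒ 11;  out={3}∪out(11)={3}
  fail(5) 'ccaba': from fail(4)=11 chase 'a': 11 ⇒ 12;  out=∅∪out(12)=∅
  fail(6) 'ccabab': from fail(5)=12 chase 'b': 12 ⇒ 13;  out={0}∪out(13)={0,3}

Run:
pos 0 'a': at 9
pos 1 'b': at 11
pos 2 'a': at 12
pos 3 'b': at 13  emit P3@[0:3]
pos 4 'a': at 12 (fail-walked)
pos 5 'a': at 10 (fail-walked)  emit P2@[4:5]
pos 6 'a': at 10 (fail-walked)  emit P2@[5:6]
pos 7 'c': at 1 (fail-walked)
pos 8 'a': at 9 (fail-walked)
pos 9 'b': at 11
pos 10 'a': at 12
pos 11 'b': at 13  emit P3@[8:11]
pos 12 'c': at 1 (fail-walked)
pos 13 'c': at 2
pos 14 'a': at 3
pos 15 'a': at 10 (fail-walked)  emit P2@[14:15]
pos 16 'c': at 1 (fail-walked)
pos 17 'b': at 7
pos 18 'c': at 8  emit P1@[16:18]
pos 19 'a': at 9 (fail-walked)
pos 20 'b': at 11
pos 21 'a': at 12
pos 22 'b': at 13  emit P3@[19:22]
pos 23 'a': at 12 (fail-walked)
pos 24 'b': at 13  emit P3@[21:24]
pos 25 'a': at 12 (fail-walked)
pos 26 'b': at 13  emit P3@[23:26]
pos 27 'a': at 12 (fail-walked)
pos 28 'a': at 10 (fail-walked)  emit P2@[27:28]
pos 29 'c': at 1 (fail-walked)
pos 30 'c': at 2
pos 31 'a': at 3
pos 32 'b': at 4
pos 33 'a': at 5
pos 34 'b': at 6  emit P0@[29:34],P3@[31:34]
pos 35 'a': at 12 (fail-walked)
pos 36 'c': at 1 (fail-walked)
pos 37 'c': at 2
pos 38 'a': at 3
pos 39 'b': at 4
pos 40 'a': at 5
pos 41 'b': at 6  emit P0@[36:41],P3@[38:41]
pos 42 'c': at 1 (fail-walked)
pos 43 'c': at 2
pos 44 'a': at 3
pos 45 'b': at 4
pos 46 'a': at 5

All matches (sorted): [[3,3],[5,2],[6,2],[11,3],[15,2],[18,1],[22,3],[24,3],[26,3],[28,2],[34,0],[34,3],[41,0],[41,3]]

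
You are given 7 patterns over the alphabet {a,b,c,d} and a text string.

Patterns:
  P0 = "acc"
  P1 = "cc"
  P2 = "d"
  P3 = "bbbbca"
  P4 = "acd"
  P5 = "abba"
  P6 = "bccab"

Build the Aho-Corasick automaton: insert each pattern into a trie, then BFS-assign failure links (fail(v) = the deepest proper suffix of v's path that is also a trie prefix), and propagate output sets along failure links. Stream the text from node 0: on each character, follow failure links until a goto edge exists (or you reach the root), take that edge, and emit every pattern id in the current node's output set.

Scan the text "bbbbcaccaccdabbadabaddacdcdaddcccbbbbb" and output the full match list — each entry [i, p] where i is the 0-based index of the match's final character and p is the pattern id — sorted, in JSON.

Build automaton:
Trie (insert patterns):
  n0 'ε': a→1 b→7 c→4 d→6
  n1 'a': b→14 c→2
  n2 'ac': c→3 d→13
  n3 'acc': ·  ←P0
  n4 'c': c→5
  n5 'cc': ·  ←P1
  n6 'd': ·  ←P2
  n7 'b': b→8 c→17
  n8 'bb': b→9
  n9 'bbb': b→10
  n10 'bbbb': c→11
  n11 'bbbbc': a→12
  n12 'bbbbca': ·  ←P3
  n13 'acd': ·  ←P4
  n14 'ab': b→15
  n15 'abb': a→16
  n16 'abba': ·  ←P5
  n17 'bc': c→18
  n18 'bcc': a→19
  n19 'bcca': b→20
  n20 'bccab': ·  ←P6

Failure links (BFS by depth):
  n1('a'): parent n0 fail=0; on 'a' 0 → fail=0;  out ∅∪∅=∅
  n4('c'): parent n0 fail=0; on 'c' 0 → fail=0;  out ∅∪∅=∅
  n6('d'): parent n0 fail=0; on 'd' 0 → fail=0;  out {2}∪∅={2}
  n7('b'): parent n0 fail=0; on 'b' 0 → fail=0;  out ∅∪∅=∅
  n2('ac'): parent n1 fail=0; on 'c' 0 → fail=4;  out ∅∪∅=∅
  n5('cc'): parent n4 fail=0; on 'c' 0 → fail=4;  out {1}∪∅={1}
  n8('bb'): parent n7 fail=0; on 'b' 0 → fail=7;  out ∅∪∅=∅
  n14('ab'): parent n1 fail=0; on 'b' 0 → fail=7;  out ∅∪∅=∅
  n17('bc'): parent n7 fail=0; on 'c' 0 → fail=4;  out ∅∪∅=∅
  n3('acc'): parent n2 fail=4; on 'c' 4 → fail=5;  out {0}∪{1}={0,1}
  n9('bbb'): parent n8 fail=7; on 'b' 7 → fail=8;  out ∅∪∅=∅
  n13('acd'): parent n2 fail=4; on 'd' 4→0 → fail=6;  out {4}∪{2}={2,4}
  n15('abb'): parent n14 fail=7; on 'b' 7 → fail=8;  out ∅∪∅=∅
  n18('bcc'): parent n17 fail=4; on 'c' 4 → fail=5;  out ∅∪{1}={1}
  n10('bbbb'): parent n9 fail=8; on 'b' 8 → fail=9;  out ∅∪∅=∅
  n16('abba'): parent n15 fail=8; on 'a' 8→7→0 → fail=1;  out {5}∪∅={5}
  n19('bcca'): parent n18 fail=5; on 'a' 5→4→0 → fail=1;  out ∅∪∅=∅
  n11('bbbbc'): parent n10 fail=9; on 'c' 9→8→7 → fail=17;  out ∅∪∅=∅
  n20('bccab'): parent n19 fail=1; on 'b' 1 → fail=14;  out {6}∪∅={6}
  n12('bbbbca'): parent n11 fail=17; on 'a' 17→4→0 → fail=1;  out {3}∪∅={3}

Run:
[0] read 'b'  n0⇒n7
[1] read 'b'  n7⇒n8
[2] read 'b'  n8⇒n9
[3] read 'b'  n9⇒n10
[4] read 'c'  n10⇒n11
[5] read 'a'  n11⇒n12  ** P3@[0:5]
[6] read 'c'  n12⇒n2 (fail-walked)
[7] read 'c'  n2⇒n3  ** P0@[5:7],P1@[6:7]
[8] read 'a'  n3⇒n1 (fail-walked)
[9] read 'c'  n1⇒n2
[10] read 'c'  n2⇒n3  ** P0@[8:10],P1@[9:10]
[11] read 'd'  n3⇒n6 (fail-walked)  ** P2@[11:11]
[12] read 'a'  n6⇒n1 (fail-walked)
[13] read 'b'  n1⇒n14
[14] read 'b'  n14⇒n15
[15] read 'a'  n15⇒n16  ** P5@[12:15]
[16] read 'd'  n16⇒n6 (fail-walked)  ** P2@[16:16]
[17] read 'a'  n6⇒n1 (fail-walked)
[18] read 'b'  n1⇒n14
[19] read 'a'  n14⇒n1 (fail-walked)
[20] read 'd'  n1⇒n6 (fail-walked)  ** P2@[20:20]
[21] read 'd'  n6⇒n6 (fail-walked)  ** P2@[21:21]
[22] read 'a'  n6⇒n1 (fail-walked)
[23] read 'c'  n1⇒n2
[24] read 'd'  n2⇒n13  ** P2@[24:24],P4@[22:24]
[25] read 'c'  n13⇒n4 (fail-walked)
[26] read 'd'  n4⇒n6 (fail-walked)  ** P2@[26:26]
[27] read 'a'  n6⇒n1 (fail-walked)
[28] read 'd'  n1⇒n6 (fail-walked)  ** P2@[28:28]
[29] read 'd'  n6⇒n6 (fail-walked)  ** P2@[29:29]
[30] read 'c'  n6⇒n4 (fail-walked)
[31] read 'c'  n4⇒n5  ** P1@[30:31]
[32] read 'c'  n5⇒n5 (fail-walked)  ** P1@[31:32]
[33] read 'b'  n5⇒n7 (fail-walked)
[34] read 'b'  n7⇒n8
[35] read 'b'  n8⇒n9
[36] read 'b'  n9⇒n10
[37] read 'b'  n10⇒n10 (fail-walked)

All matches (sorted): [[5,3],[7,0],[7,1],[10,0],[10,1],[11,2],[15,5],[16,2],[20,2],[21,2],[24,2],[24,4],[26,2],[28,2],[29,2],[31,1],[32,1]]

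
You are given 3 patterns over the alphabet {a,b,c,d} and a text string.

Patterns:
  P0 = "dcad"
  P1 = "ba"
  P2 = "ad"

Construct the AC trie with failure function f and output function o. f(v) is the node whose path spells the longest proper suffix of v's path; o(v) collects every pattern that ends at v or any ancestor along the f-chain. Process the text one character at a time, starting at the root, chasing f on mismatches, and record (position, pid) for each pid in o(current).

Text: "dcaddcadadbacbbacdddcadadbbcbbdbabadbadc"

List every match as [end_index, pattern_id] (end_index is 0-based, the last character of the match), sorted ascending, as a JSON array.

Construct AC machine:
Trie (insert patterns):
  n0 'ε': a→7 b→5 d→1
  n1 'd': c→2
  n2 'dc': a→3
  n3 'dca': d→4
  n4 'dcad': ·  [P0 ends]
  n5 'b': a→6
  n6 'ba': ·  [P1 ends]
  n7 'a': d→8
  n8 'ad': ·  [P2 ends]

BFS fail/out derivation:
  fail(1) 'd': from fail(0)=0 chase 'd': 0 ⇒ 0;  out=∅∪out(0)=∅
  fail(5) 'b': from fail(0)=0 chase 'b': 0 ⇒ 0;  out=∅∪out(0)=∅
  fail(7) 'a': from fail(0)=0 chase 'a': 0 ⇒ 0;  out=∅∪out(0)=∅
  fail(2) 'dc': from fail(1)=0 chase 'c': 0 ⇒ 0;  out=∅∪out(0)=∅
  fail(6) 'ba': from fail(5)=0 chase 'a': 0 ⇒ 7;  out={1}∪out(7)={1}
  fail(8) 'ad': from fail(7)=0 chase 'd': 0 ⇒ 1;  out={2}∪out(1)={2}
  fail(3) 'dca': from fail(2)=0 chase 'a': 0 ⇒ 7;  out=∅∪out(7)=∅
  fail(4) 'dcad': from fail(3)=7 chase 'd': 7 ⇒ 8;  out={0}∪out(8)={0,2}

Scan:
[0] read 'd'  n0⇒n1
[1] read 'c'  n1⇒n2
[2] read 'a'  n2⇒n3
[3] read 'd'  n3⇒n4  ** P0@[0:3],P2@[2:3]
[4] read 'd'  n4⇒n1 ·f
[5] read 'c'  n1⇒n2
[6] read 'a'  n2⇒n3
[7] read 'd'  n3⇒n4  ** P0@[4:7],P2@[6:7]
[8] read 'a'  n4⇒n7 ·f
[9] read 'd'  n7⇒n8  ** P2@[8:9]
[10] read 'b'  n8⇒n5 ·f
[11] read 'a'  n5⇒n6  ** P1@[10:11]
[12] read 'c'  n6⇒n0 ·f
[13] read 'b'  n0⇒n5
[14] read 'b'  n5⇒n5 ·f
[15] read 'a'  n5⇒n6  ** P1@[14:15]
[16] read 'c'  n6⇒n0 ·f
[17] read 'd'  n0⇒n1
[18] read 'd'  n1⇒n1 ·f
[19] read 'd'  n1⇒n1 ·f
[20] read 'c'  n1⇒n2
[21] read 'a'  n2⇒n3
[22] read 'd'  n3⇒n4  ** P0@[19:22],P2@[21:22]
[23] read 'a'  n4⇒n7 ·f
[24] read 'd'  n7⇒n8  ** P2@[23:24]
[25] read 'b'  n8⇒n5 ·f
[26] read 'b'  n5⇒n5 ·f
[27] read 'c'  n5⇒n0 ·f
[28] read 'b'  n0⇒n5
[29] read 'b'  n5⇒n5 ·f
[30] read 'd'  n5⇒n1 ·f
[31] read 'b'  n1⇒n5 ·f
[32] read 'a'  n5⇒n6  ** P1@[31:32]
[33] read 'b'  n6⇒n5 ·f
[34] read 'a'  n5⇒n6  ** P1@[33:34]
[35] read 'd'  n6⇒n8 ·f  ** P2@[34:35]
[36] read 'b'  n8⇒n5 ·f
[37] read 'a'  n5⇒n6  ** P1@[36:37]
[38] read 'd'  n6⇒n8 ·f  ** P2@[37:38]
[39] read 'c'  n8⇒n2 ·f

Matches: [[3,0],[3,2],[7,0],[7,2],[9,2],[11,1],[15,1],[22,0],[22,2],[24,2],[32,1],[34,1],[35,2],[37,1],[38,2]]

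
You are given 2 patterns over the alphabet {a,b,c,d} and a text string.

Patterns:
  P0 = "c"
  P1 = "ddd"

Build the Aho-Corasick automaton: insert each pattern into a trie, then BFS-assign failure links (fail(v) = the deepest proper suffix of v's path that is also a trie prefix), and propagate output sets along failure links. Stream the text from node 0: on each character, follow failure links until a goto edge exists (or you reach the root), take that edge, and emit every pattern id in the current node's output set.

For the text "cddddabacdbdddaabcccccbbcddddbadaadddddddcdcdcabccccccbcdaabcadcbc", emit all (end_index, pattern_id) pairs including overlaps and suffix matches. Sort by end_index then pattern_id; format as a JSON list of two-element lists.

Build automaton:
Trie nodes:
  0='ε' goto c→1 d→2
  1='c' goto ·  ←P0
  2='d' goto d→3
  3='dd' goto d→4
  4='ddd' goto ·  ←P1

BFS fail/out derivation:
  n1('c'): parent n0 fail=0; on 'c' 0 → fail=0;  out {0}∪∅={0}
  n2('d'): parent n0 fail=0; on 'd' 0 → fail=0;  out ∅∪∅=∅
  n3('dd'): parent n2 fail=0; on 'd' 0 → fail=2;  out ∅∪∅=∅
  n4('ddd'): parent n3 fail=2; on 'd' 2 → fail=3;  out {1}∪∅={1}

Scan:
pos 0 'c': at 1  ** P0@[0:0]
pos 1 'd': at 2 (via fail)
pos 2 'd': at 3
pos 3 'd': at 4  ** P1@[1:3]
pos 4 'd': at 4 (via fail)  ** P1@[2:4]
pos 5 'a': at 0 (via fail)
pos 6 'b': at 0
pos 7 'a': at 0
pos 8 'c': at 1  ** P0@[8:8]
pos 9 'd': at 2 (via fail)
pos 10 'b': at 0 (via fail)
pos 11 'd': at 2
pos 12 'd': at 3
pos 13 'd': at 4  ** P1@[11:13]
pos 14 'a': at 0 (via fail)
pos 15 'a': at 0
pos 16 'b': at 0
pos 17 'c': at 1  ** P0@[17:17]
pos 18 'c': at 1 (via fail)  ** P0@[18:18]
pos 19 'c': at 1 (via fail)  ** P0@[19:19]
pos 20 'c': at 1 (via fail)  ** P0@[20:20]
pos 21 'c': at 1 (via fail)  ** P0@[21:21]
pos 22 'b': at 0 (via fail)
pos 23 'b': at 0
pos 24 'c': at 1  ** P0@[24:24]
pos 25 'd': at 2 (via fail)
pos 26 'd': at 3
pos 27 'd': at 4  ** P1@[25:27]
pos 28 'd': at 4 (via fail)  ** P1@[26:28]
pos 29 'b': at 0 (via fail)
pos 30 'a': at 0
pos 31 'd': at 2
pos 32 'a': at 0 (via fail)
pos 33 'a': at 0
pos 34 'd': at 2
pos 35 'd': at 3
pos 36 'd': at 4  ** P1@[34:36]
pos 37 'd': at 4 (via fail)  ** P1@[35:37]
pos 38 'd': at 4 (via fail)  ** P1@[36:38]
pos 39 'd': at 4 (via fail)  ** P1@[37:39]
pos 40 'd': at 4 (via fail)  ** P1@[38:40]
pos 41 'c': at 1 (via fail)  ** P0@[41:41]
pos 42 'd': at 2 (via fail)
pos 43 'c': at 1 (via fail)  ** P0@[43:43]
pos 44 'd': at 2 (via fail)
pos 45 'c': at 1 (via fail)  ** P0@[45:45]
pos 46 'a': at 0 (via fail)
pos 47 'b': at 0
pos 48 'c': at 1  ** P0@[48:48]
pos 49 'c': at 1 (via fail)  ** P0@[49:49]
pos 50 'c': at 1 (via fail)  ** P0@[50:50]
pos 51 'c': at 1 (via fail)  ** P0@[51:51]
pos 52 'c': at 1 (via fail)  ** P0@[52:52]
pos 53 'c': at 1 (via fail)  ** P0@[53:53]
pos 54 'b': at 0 (via fail)
pos 55 'c': at 1  ** P0@[55:55]
pos 56 'd': at 2 (via fail)
pos 57 'a': at 0 (via fail)
pos 58 'a': at 0
pos 59 'b': at 0
pos 60 'c': at 1  ** P0@[60:60]
pos 61 'a': at 0 (via fail)
pos 62 'd': at 2
pos 63 'c': at 1 (via fail)  ** P0@[63:63]
pos 64 'b': at 0 (via fail)
pos 65 'c': at 1  ** P0@[65:65]

All matches (sorted): [[0,0],[3,1],[4,1],[8,0],[13,1],[17,0],[18,0],[19,0],[20,0],[21,0],[24,0],[27,1],[28,1],[36,1],[37,1],[38,1],[39,1],[40,1],[41,0],[43,0],[45,0],[48,0],[49,0],[50,0],[51,0],[52,0],[53,0],[55,0],[60,0],[63,0],[65,0]]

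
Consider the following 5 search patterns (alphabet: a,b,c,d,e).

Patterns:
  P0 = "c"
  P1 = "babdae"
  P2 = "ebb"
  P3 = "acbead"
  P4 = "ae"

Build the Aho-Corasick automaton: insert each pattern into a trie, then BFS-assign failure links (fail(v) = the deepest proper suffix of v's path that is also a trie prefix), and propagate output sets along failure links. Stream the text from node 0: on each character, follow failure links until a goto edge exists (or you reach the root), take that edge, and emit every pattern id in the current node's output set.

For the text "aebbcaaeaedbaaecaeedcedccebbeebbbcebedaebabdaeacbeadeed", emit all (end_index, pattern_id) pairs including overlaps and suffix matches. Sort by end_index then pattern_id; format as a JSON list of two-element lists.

Build:
Trie (insert patterns):
  n0 'ε': a→11 b→2 c→1 e→8
  n1 'c': ·  ←P0
  n2 'b': a→3
  n3 'ba': b→4
  n4 'bab': d→5
  n5 'babd': a→6
  n6 'babda': e→7
  n7 'babdae': ·  ←P1
  n8 'e': b→9
  n9 'eb': b→10
  n10 'ebb': ·  ←P2
  n11 'a': c→12 e→17
  n12 'ac': b→13
  n13 'acb': e→14
  n14 'acbe': a→15
  n15 'acbea': d→16
  n16 'acbead': ·  ←P3
  n17 'ae': ·  ←P4

Failure links (BFS by depth):
  n1('c'): parent n0 fail=0; on 'c' 0 → fail=0;  out {0}∪∅={0}
  n2('b'): parent n0 fail=0; on 'b' 0 → fail=0;  out ∅∪∅=∅
  n8('e'): parent n0 fail=0; on 'e' 0 → fail=0;  out ∅∪∅=∅
  n11('a'): parent n0 fail=0; on 'a' 0 → fail=0;  out ∅∪∅=∅
  n3('ba'): parent n2 fail=0; on 'a' 0 → fail=11;  out ∅∪∅=∅
  n9('eb'): parent n8 fail=0; on 'b' 0 → fail=2;  out ∅∪∅=∅
  n12('ac'): parent n11 fail=0; on 'c' 0 → fail=1;  out ∅∪{0}={0}
  n17('ae'): parent n11 fail=0; on 'e' 0 → fail=8;  out {4}∪∅={4}
  n4('bab'): parent n3 fail=11; on 'b' 11→0 → fail=2;  out ∅∪∅=∅
  n10('ebb'): parent n9 fail=2; on 'b' 2→0 → fail=2;  out {2}∪∅={2}
  n13('acb'): parent n12 fail=1; on 'b' 1→0 → fail=2;  out ∅∪∅=∅
  n5('babd'): parent n4 fail=2; on 'd' 2→0 → fail=0;  out ∅∪∅=∅
  n14('acbe'): parent n13 fail=2; on 'e' 2→0 → fail=8;  out ∅∪∅=∅
  n6('babda'): parent n5 fail=0; on 'a' 0 → fail=11;  out ∅∪∅=∅
  n15('acbea'): parent n14 fail=8; on 'a' 8→0 → fail=11;  out ∅∪∅=∅
  n7('babdae'): parent n6 fail=11; on 'e' 11 → fail=17;  out {1}∪{4}={1,4}
  n16('acbead'): parent n15 fail=11; on 'd' 11→0 → fail=0;  out {3}∪∅={3}

Scan:
i=0 'a': node 0→11
i=1 'e': node 11→17  ** P4@[0:1]
i=2 'b': node 17→9 (via fail)
i=3 'b': node 9→10  ** P2@[1:3]
i=4 'c': node 10→1 (via fail)  ** P0@[4:4]
i=5 'a': node 1→11 (via fail)
i=6 'a': node 11→11 (via fail)
i=7 'e': node 11→17  ** P4@[6:7]
i=8 'a': node 17→11 (via fail)
i=9 'e': node 11→17  ** P4@[8:9]
i=10 'd': node 17→0 (via fail)
i=11 'b': node 0→2
i=12 'a': node 2→3
i=13 'a': node 3→11 (via fail)
i=14 'e': node 11→17  ** P4@[13:14]
i=15 'c': node 17→1 (via fail)  ** P0@[15:15]
i=16 'a': node 1→11 (via fail)
i=17 'e': node 11→17  ** P4@[16:17]
i=18 'e': node 17→8 (via fail)
i=19 'd': node 8→0 (via fail)
i=20 'c': node 0→1  ** P0@[20:20]
i=21 'e': node 1→8 (via fail)
i=22 'd': node 8→0 (via fail)
i=23 'c': node 0→1  ** P0@[23:23]
i=24 'c': node 1→1 (via fail)  ** P0@[24:24]
i=25 'e': node 1→8 (via fail)
i=26 'b': node 8→9
i=27 'b': node 9→10  ** P2@[25:27]
i=28 'e': node 10→8 (via fail)
i=29 'e': node 8→8 (via fail)
i=30 'b': node 8→9
i=31 'b': node 9→10  ** P2@[29:31]
i=32 'b': node 10→2 (via fail)
i=33 'c': node 2→1 (via fail)  ** P0@[33:33]
i=34 'e': node 1→8 (via fail)
i=35 'b': node 8→9
i=36 'e': node 9→8 (via fail)
i=37 'd': node 8→0 (via fail)
i=38 'a': node 0→11
i=39 'e': node 11→17  ** P4@[38:39]
i=40 'b': node 17→9 (via fail)
i=41 'a': node 9→3 (via fail)
i=42 'b': node 3→4
i=43 'd': node 4→5
i=44 'a': node 5→6
i=45 'e': node 6→7  ** P1@[40:45],P4@[44:45]
i=46 'a': node 7→11 (via fail)
i=47 'c': node 11→12  ** P0@[47:47]
i=48 'b': node 12→13
i=49 'e': node 13→14
i=50 'a': node 14→15
i=51 'd': node 15→16  ** P3@[46:51]
i=52 'e': node 16→8 (via fail)
i=53 'e': node 8→8 (via fail)
i=54 'd': node 8→0 (via fail)

Result: [[1,4],[3,2],[4,0],[7,4],[9,4],[14,4],[15,0],[17,4],[20,0],[23,0],[24,0],[27,2],[31,2],[33,0],[39,4],[45,1],[45,4],[47,0],[51,3]]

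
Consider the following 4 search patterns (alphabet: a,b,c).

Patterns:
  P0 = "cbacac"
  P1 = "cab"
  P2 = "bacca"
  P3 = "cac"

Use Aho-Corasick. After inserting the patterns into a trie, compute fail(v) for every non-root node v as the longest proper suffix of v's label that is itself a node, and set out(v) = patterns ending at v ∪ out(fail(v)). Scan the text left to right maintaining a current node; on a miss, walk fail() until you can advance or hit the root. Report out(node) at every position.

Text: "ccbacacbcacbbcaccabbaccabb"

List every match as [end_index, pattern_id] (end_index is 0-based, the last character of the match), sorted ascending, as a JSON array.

Construct AC machine:
Trie (insert patterns):
  n0 'ε': b→9 c→1
  n1 'c': a→7 b→2
  n2 'cb': a→3
  n3 'cba': c→4
  n4 'cbac': a→5
  n5 'cbaca': c→6
  n6 'cbacac': ·  ←P0
  n7 'ca': b→8 c→14
  n8 'cab': ·  ←P1
  n9 'b': a→10
  n10 'ba': c→11
  n11 'bac': c→12
  n12 'bacc': a→13
  n13 'bacca': ·  ←P2
  n14 'cac': ·  ←P3

Failure links (BFS by depth):
  n1('c'): parent n0 fail=0; on 'c' 0 → fail=0;  out ∅∪∅=∅
  n9('b'): parent n0 fail=0; on 'b' 0 → fail=0;  out ∅∪∅=∅
  n2('cb'): parent n1 fail=0; on 'b' 0 → fail=9;  out ∅∪∅=∅
  n7('ca'): parent n1 fail=0; on 'a' 0 → fail=0;  out ∅∪∅=∅
  n10('ba'): parent n9 fail=0; on 'a' 0 → fail=0;  out ∅∪∅=∅
  n3('cba'): parent n2 fail=9; on 'a' 9 → fail=10;  out ∅∪∅=∅
  n8('cab'): parent n7 fail=0; on 'b' 0 → fail=9;  out {1}∪∅={1}
  n11('bac'): parent n10 fail=0; on 'c' 0 → fail=1;  out ∅∪∅=∅
  n14('cac'): parent n7 fail=0; on 'c' 0 → fail=1;  out {3}∪∅={3}
  n4('cbac'): parent n3 fail=10; on 'c' 10 → fail=11;  out ∅∪∅=∅
  n12('bacc'): parent n11 fail=1; on 'c' 1→0 → fail=1;  out ∅∪∅=∅
  n5('cbaca'): parent n4 fail=11; on 'a' 11→1 → fail=7;  out ∅∪∅=∅
  n13('bacca'): parent n12 fail=1; on 'a' 1 → fail=7;  out {2}∪∅={2}
  n6('cbacac'): parent n5 fail=7; on 'c' 7 → fail=14;  out {0}∪{3}={0,3}

Text stream:
[0] read 'c'  n0⇒n1
[1] read 'c'  n1⇒n1 (via fail)
[2] read 'b'  n1⇒n2
[3] read 'a'  n2⇒n3
[4] read 'c'  n3⇒n4
[5] read 'a'  n4⇒n5
[6] read 'c'  n5⇒n6  ** P0@[1:6],P3@[4:6]
[7] read 'b'  n6⇒n2 (via fail)
[8] read 'c'  n2⇒n1 (via fail)
[9] read 'a'  n1⇒n7
[10] read 'c'  n7⇒n14  ** P3@[8:10]
[11] read 'b'  n14⇒n2 (via fail)
[12] read 'b'  n2⇒n9 (via fail)
[13] read 'c'  n9⇒n1 (via fail)
[14] read 'a'  n1⇒n7
[15] read 'c'  n7⇒n14  ** P3@[13:15]
[16] read 'c'  n14⇒n1 (via fail)
[17] read 'a'  n1⇒n7
[18] read 'b'  n7⇒n8  ** P1@[16:18]
[19] read 'b'  n8⇒n9 (via fail)
[20] read 'a'  n9⇒n10
[21] read 'c'  n10⇒n11
[22] read 'c'  n11⇒n12
[23] read 'a'  n12⇒n13  ** P2@[19:23]
[24] read 'b'  n13⇒n8 (via fail)  ** P1@[22:24]
[25] read 'b'  n8⇒n9 (via fail)

Matches: [[6,0],[6,3],[10,3],[15,3],[18,1],[23,2],[24,1]]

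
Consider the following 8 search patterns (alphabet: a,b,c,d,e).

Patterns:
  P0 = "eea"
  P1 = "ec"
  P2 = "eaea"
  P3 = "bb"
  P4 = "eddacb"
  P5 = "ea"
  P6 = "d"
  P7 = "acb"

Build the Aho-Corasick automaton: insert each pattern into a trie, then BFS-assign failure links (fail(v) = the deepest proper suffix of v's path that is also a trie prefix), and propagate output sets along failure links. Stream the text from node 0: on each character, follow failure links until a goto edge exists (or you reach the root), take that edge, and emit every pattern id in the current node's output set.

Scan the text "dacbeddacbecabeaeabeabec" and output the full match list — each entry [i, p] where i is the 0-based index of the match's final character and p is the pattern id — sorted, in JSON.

Construct AC machine:
Trie nodes:
  n0 'ε': a→16 b→8 d→15 e→1
  n1 'e': a→5 c→4 d→10 e→2
  n2 'ee': a→3
  n3 'eea': ·  ←P0
  n4 'ec': ·  ←P1
  n5 'ea': e→6  ←P5
  n6 'eae': a→7
  n7 'eaea': ·  ←P2
  n8 'b': b→9
  n9 'bb': ·  ←P3
  n10 'ed': d→11
  n11 'edd': a→12
  n12 'edda': c→13
  n13 'eddac': b→14
  n14 'eddacb': ·  ←P4
  n15 'd': ·  ←P6
  n16 'a': c→17
  n17 'ac': b→18
  n18 'acb': ·  ←P7

Failure links (BFS by depth):
  fail(1) 'e': from fail(0)=0 chase 'e': 0 ⇒ 0;  out=∅∪out(0)=∅
  fail(8) 'b': from fail(0)=0 chase 'b': 0 ⇒ 0;  out=∅∪out(0)=∅
  fail(15) 'd': from fail(0)=0 chase 'd': 0 ⇒ 0;  out={6}∪out(0)={6}
  fail(16) 'a': from fail(0)=0 chase 'a': 0 ⇒ 0;  out=∅∪out(0)=∅
  fail(2) 'ee': from fail(1)=0 chase 'e': 0 ⇒ 1;  out=∅∪out(1)=∅
  fail(4) 'ec': from fail(1)=0 chase 'c': 0 ⇒ 0;  out={1}∪out(0)={1}
  fail(5) 'ea': from fail(1)=0 chase 'a': 0 ⇒ 16;  out={5}∪out(16)={5}
  fail(9) 'bb': from fail(8)=0 chase 'b': 0 ⇒ 8;  out={3}∪out(8)={3}
  fail(10) 'ed': from fail(1)=0 chase 'd': 0 ⇒ 15;  out=∅∪out(15)={6}
  fail(17) 'ac': from fail(16)=0 chase 'c': 0 ⇒ 0;  out=∅∪out(0)=∅
  fail(3) 'eea': from fail(2)=1 chase 'a': 1 ⇒ 5;  out={0}∪out(5)={0,5}
  fail(6) 'eae': from fail(5)=16 chase 'e': 16→0 ⇒ 1;  out=∅∪out(1)=∅
  fail(11) 'edd': from fail(10)=15 chase 'd': 15→0 ⇒ 15;  out=∅∪out(15)={6}
  fail(18) 'acb': from fail(17)=0 chase 'b': 0 ⇒ 8;  out={7}∪out(8)={7}
  fail(7) 'eaea': from fail(6)=1 chase 'a': 1 ⇒ 5;  out={2}∪out(5)={2,5}
  fail(12) 'edda': from fail(11)=15 chase 'a': 15→0 ⇒ 16;  out=∅∪out(16)=∅
  fail(13) 'eddac': from fail(12)=16 chase 'c': 16 ⇒ 17;  out=∅∪out(17)=∅
  fail(14) 'eddacb': from fail(13)=17 chase 'b': 17 ⇒ 18;  out={4}∪out(18)={4,7}

Run:
i=0 'd': node 0→15  emit P6@[0:0]
i=1 'a': node 15→16 (fail-walked)
i=2 'c': node 16→17
i=3 'b': node 17→18  emit P7@[1:3]
i=4 'e': node 18→1 (fail-walked)
i=5 'd': node 1→10  emit P6@[5:5]
i=6 'd': node 10→11  emit P6@[6:6]
i=7 'a': node 11→12
i=8 'c': node 12→13
i=9 'b': node 13→14  emit P4@[4:9],P7@[7:9]
i=10 'e': node 14→1 (fail-walked)
i=11 'c': node 1→4  emit P1@[10:11]
i=12 'a': node 4→16 (fail-walked)
i=13 'b': node 16→8 (fail-walked)
i=14 'e': node 8→1 (fail-walked)
i=15 'a': node 1→5  emit P5@[14:15]
i=16 'e': node 5→6
i=17 'a': node 6→7  emit P2@[14:17],P5@[16:17]
i=18 'b': node 7→8 (fail-walked)
i=19 'e': node 8→1 (fail-walked)
i=20 'a': node 1→5  emit P5@[19:20]
i=21 'b': node 5→8 (fail-walked)
i=22 'e': node 8→1 (fail-walked)
i=23 'c': node 1→4  emit P1@[22:23]

Matches: [[0,6],[3,7],[5,6],[6,6],[9,4],[9,7],[11,1],[15,5],[17,2],[17,5],[20,5],[23,1]]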